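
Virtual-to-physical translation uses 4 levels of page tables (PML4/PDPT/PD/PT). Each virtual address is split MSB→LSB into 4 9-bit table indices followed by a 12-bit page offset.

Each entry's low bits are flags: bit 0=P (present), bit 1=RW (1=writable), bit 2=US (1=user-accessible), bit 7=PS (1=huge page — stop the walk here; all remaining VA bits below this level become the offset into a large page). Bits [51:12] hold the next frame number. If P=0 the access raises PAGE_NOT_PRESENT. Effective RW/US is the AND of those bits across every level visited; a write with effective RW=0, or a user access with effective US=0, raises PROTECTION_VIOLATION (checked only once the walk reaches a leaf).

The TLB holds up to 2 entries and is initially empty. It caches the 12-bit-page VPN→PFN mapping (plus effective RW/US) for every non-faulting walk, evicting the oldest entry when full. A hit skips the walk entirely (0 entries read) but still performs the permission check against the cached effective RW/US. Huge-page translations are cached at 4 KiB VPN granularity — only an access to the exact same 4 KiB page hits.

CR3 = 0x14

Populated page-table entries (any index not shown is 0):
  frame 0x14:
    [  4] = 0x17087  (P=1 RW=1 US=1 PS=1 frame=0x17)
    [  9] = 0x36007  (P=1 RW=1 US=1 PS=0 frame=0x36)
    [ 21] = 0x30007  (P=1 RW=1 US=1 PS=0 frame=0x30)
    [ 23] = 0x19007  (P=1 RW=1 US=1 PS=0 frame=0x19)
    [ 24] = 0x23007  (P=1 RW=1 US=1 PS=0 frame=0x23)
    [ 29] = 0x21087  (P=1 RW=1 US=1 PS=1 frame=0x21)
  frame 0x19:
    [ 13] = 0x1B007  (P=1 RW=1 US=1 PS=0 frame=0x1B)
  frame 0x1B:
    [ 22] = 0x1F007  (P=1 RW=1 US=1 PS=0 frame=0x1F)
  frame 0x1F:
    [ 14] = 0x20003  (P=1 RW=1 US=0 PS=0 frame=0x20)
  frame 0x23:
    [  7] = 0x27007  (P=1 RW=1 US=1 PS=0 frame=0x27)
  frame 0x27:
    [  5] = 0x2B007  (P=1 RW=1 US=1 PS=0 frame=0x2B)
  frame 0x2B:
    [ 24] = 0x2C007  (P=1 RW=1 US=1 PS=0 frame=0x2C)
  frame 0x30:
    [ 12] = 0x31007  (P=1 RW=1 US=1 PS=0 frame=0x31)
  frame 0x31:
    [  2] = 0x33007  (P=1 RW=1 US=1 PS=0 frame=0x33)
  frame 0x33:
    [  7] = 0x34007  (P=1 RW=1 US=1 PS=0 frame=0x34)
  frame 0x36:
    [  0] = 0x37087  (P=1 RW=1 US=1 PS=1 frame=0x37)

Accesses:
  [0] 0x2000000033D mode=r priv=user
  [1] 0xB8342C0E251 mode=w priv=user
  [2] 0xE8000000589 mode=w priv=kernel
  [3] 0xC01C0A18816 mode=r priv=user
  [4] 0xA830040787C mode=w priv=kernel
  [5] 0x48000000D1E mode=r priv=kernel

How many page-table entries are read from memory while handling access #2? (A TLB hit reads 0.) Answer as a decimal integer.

Trace:
#0 VA=0x2000000033D (r,user):
  L0 @0x14[4] → 0x17087  P=1,RW=1,US=1,PS=1
  → PA=0x1733D (huge @L0)  (1 entries read)
#1 VA=0xB8342C0E251 (w,user):
  L0 @0x14[23] → 0x19007  P=1,RW=1,US=1,PS=0
  L1 @0x19[13] → 0x1B007  P=1,RW=1,US=1,PS=0
  L2 @0x1B[22] → 0x1F007  P=1,RW=1,US=1,PS=0
  L3 @0x1F[14] → 0x20003  P=1,RW=1,US=0,PS=0
  → PROTECTION_VIOLATION  (4 entries read)
#2 VA=0xE8000000589 (w,kernel):
  L0 @0x14[29] → 0x21087  P=1,RW=1,US=1,PS=1
  → PA=0x21589 (huge @L0)  (1 entries read)
#3 VA=0xC01C0A18816 (r,user):
  L0 @0x14[24] → 0x23007  P=1,RW=1,US=1,PS=0
  L1 @0x23[7] → 0x27007  P=1,RW=1,US=1,PS=0
  L2 @0x27[5] → 0x2B007  P=1,RW=1,US=1,PS=0
  L3 @0x2B[24] → 0x2C007  P=1,RW=1,US=1,PS=0
  → PA=0x2C816  (4 entries read)
#4 VA=0xA830040787C (w,kernel):
  L0 @0x14[21] → 0x30007  P=1,RW=1,US=1,PS=0
  L1 @0x30[12] → 0x31007  P=1,RW=1,US=1,PS=0
  L2 @0x31[2] → 0x33007  P=1,RW=1,US=1,PS=0
  L3 @0x33[7] → 0x34007  P=1,RW=1,US=1,PS=0
  → PA=0x3487C  (4 entries read)
#5 VA=0x48000000D1E (r,kernel):
  L0 @0x14[9] → 0x36007  P=1,RW=1,US=1,PS=0
  L1 @0x36[0] → 0x37087  P=1,RW=1,US=1,PS=1
  → PA=0x37D1E (huge @L1)  (2 entries read)

Entries read for #2: 1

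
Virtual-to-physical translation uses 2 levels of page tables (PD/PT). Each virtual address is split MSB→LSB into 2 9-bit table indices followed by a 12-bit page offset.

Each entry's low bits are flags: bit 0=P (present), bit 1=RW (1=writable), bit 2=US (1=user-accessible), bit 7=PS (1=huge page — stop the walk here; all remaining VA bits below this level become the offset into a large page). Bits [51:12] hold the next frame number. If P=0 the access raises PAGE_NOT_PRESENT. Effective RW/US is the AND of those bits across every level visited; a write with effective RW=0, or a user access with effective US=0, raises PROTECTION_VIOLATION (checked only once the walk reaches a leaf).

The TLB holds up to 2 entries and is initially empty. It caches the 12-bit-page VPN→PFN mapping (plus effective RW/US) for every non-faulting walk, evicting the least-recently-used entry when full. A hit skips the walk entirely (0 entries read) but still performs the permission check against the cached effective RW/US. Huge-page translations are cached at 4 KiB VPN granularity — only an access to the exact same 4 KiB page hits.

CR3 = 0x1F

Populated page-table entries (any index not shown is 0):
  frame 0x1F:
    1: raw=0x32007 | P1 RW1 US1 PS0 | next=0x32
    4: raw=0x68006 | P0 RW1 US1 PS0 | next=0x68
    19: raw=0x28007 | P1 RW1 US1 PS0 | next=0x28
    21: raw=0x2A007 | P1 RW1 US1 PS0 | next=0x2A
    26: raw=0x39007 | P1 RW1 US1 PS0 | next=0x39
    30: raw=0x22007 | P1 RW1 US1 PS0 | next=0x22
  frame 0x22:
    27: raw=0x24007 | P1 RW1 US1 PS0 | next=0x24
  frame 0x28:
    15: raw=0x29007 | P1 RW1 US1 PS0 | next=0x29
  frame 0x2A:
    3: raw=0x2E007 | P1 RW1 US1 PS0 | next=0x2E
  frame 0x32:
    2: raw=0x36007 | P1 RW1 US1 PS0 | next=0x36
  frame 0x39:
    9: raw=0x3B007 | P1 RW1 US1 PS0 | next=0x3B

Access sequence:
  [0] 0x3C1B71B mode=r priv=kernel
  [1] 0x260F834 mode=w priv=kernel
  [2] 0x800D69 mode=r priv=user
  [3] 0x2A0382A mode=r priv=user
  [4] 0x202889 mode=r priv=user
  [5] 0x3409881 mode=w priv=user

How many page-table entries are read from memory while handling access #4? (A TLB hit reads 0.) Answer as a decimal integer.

Trace:
#0 VA=0x3C1B71B (r,kernel):
  L0 @0x1F[30] → 0x22007  P=1,RW=1,US=1,PS=0
  L1 @0x22[27] → 0x24007  P=1,RW=1,US=1,PS=0
  ⇒ phys 0x2471B  [2 reads]
#1 VA=0x260F834 (w,kernel):
  L0 @0x1F[19] → 0x28007  P=1,RW=1,US=1,PS=0
  L1 @0x28[15] → 0x29007  P=1,RW=1,US=1,PS=0
  ⇒ phys 0x29834  [2 reads]
#2 VA=0x800D69 (r,user):
  L0 @0x1F[4] → 0x68006  P=0,RW=1,US=1,PS=0
  ⇒ fault: PAGE_NOT_PRESENT  — 1 lookups
#3 VA=0x2A0382A (r,user):
  L0 @0x1F[21] → 0x2A007  P=1,RW=1,US=1,PS=0
  L1 @0x2A[3] → 0x2E007  P=1,RW=1,US=1,PS=0
  ⇒ phys 0x2E82A  [2 reads]
#4 VA=0x202889 (r,user):
  L0 @0x1F[1] → 0x32007  P=1,RW=1,US=1,PS=0
  L1 @0x32[2] → 0x36007  P=1,RW=1,US=1,PS=0
  ⇒ phys 0x36889  [2 reads]
#5 VA=0x3409881 (w,user):
  L0 @0x1F[26] → 0x39007  P=1,RW=1,US=1,PS=0
  L1 @0x39[9] → 0x3B007  P=1,RW=1,US=1,PS=0
  ⇒ phys 0x3B881  [2 reads]

Entries read for #4: 2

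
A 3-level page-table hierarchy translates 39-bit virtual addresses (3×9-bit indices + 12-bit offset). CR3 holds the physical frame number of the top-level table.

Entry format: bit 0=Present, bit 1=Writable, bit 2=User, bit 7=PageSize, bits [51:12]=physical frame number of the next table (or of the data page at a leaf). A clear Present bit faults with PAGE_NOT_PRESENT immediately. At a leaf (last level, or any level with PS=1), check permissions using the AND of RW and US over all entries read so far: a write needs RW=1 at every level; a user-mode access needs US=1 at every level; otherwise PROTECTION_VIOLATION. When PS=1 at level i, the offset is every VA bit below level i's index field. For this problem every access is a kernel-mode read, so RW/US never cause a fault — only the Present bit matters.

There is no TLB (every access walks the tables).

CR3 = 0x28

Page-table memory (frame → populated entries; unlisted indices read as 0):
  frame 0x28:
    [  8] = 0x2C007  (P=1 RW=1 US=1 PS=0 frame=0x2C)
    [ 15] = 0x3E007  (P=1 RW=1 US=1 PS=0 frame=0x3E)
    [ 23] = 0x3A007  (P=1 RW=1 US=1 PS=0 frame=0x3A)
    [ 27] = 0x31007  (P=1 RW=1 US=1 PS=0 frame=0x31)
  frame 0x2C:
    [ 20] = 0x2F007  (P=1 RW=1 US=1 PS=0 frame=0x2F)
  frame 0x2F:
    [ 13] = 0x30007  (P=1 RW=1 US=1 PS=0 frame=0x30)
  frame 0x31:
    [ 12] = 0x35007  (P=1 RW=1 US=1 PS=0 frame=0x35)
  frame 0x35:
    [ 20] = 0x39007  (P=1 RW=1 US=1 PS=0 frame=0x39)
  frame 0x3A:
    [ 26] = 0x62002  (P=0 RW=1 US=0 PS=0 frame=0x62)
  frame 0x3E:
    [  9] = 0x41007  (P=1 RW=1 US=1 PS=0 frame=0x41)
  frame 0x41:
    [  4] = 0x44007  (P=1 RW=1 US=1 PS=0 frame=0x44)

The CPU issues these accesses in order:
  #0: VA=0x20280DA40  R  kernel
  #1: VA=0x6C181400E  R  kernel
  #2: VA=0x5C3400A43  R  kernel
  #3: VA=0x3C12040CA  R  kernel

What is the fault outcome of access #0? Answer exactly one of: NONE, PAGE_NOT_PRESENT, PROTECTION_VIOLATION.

Trace:
#0 VA=0x20280DA40 (r,kernel):
  L0 @0x28[8] → 0x2C007  P=1,RW=1,US=1,PS=0
  L1 @0x2C[20] → 0x2F007  P=1,RW=1,US=1,PS=0
  L2 @0x2F[13] → 0x30007  P=1,RW=1,US=1,PS=0
  ⇒ phys 0x30A40  [3 reads]
#1 VA=0x6C181400E (r,kernel):
  L0 @0x28[27] → 0x31007  P=1,RW=1,US=1,PS=0
  L1 @0x31[12] → 0x35007  P=1,RW=1,US=1,PS=0
  L2 @0x35[20] → 0x39007  P=1,RW=1,US=1,PS=0
  ⇒ phys 0x3900E  [3 reads]
#2 VA=0x5C3400A43 (r,kernel):
  L0 @0x28[23] → 0x3A007  P=1,RW=1,US=1,PS=0
  L1 @0x3A[26] → 0x62002  P=0,RW=1,US=0,PS=0
  → PAGE_NOT_PRESENT  (2 entries read)
#3 VA=0x3C12040CA (r,kernel):
  L0 @0x28[15] → 0x3E007  P=1,RW=1,US=1,PS=0
  L1 @0x3E[9] → 0x41007  P=1,RW=1,US=1,PS=0
  L2 @0x41[4] → 0x44007  P=1,RW=1,US=1,PS=0
  ⇒ phys 0x440CA  [3 reads]

Access #0 fault: NONE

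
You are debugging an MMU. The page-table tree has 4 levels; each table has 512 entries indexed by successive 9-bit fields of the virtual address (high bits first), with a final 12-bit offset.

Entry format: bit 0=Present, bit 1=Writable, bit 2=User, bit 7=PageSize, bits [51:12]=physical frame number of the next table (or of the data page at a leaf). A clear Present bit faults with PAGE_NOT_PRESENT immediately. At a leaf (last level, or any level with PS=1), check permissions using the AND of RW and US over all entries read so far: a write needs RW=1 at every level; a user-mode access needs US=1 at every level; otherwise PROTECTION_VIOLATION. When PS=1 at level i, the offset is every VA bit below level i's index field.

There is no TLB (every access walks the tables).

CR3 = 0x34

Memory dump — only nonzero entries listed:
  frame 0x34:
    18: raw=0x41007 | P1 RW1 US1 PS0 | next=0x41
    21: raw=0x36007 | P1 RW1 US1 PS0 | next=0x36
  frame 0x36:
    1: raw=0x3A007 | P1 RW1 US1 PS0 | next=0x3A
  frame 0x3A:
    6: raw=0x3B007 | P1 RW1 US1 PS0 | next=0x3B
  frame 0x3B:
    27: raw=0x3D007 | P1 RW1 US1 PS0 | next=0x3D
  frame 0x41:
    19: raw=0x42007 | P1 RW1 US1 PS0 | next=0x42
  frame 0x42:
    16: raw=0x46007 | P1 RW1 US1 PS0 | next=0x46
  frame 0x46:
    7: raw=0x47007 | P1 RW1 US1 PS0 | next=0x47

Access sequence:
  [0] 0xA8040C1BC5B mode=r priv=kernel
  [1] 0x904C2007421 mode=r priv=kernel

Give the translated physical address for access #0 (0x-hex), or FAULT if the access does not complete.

Trace:
#0 VA=0xA8040C1BC5B (r,kernel):
  L0: frame=0x34 idx=21 entry=0x36007 [P=1 RW=1 US=1 PS=0]
  L1: frame=0x36 idx=1 entry=0x3A007 [P=1 RW=1 US=1 PS=0]
  L2: frame=0x3A idx=6 entry=0x3B007 [P=1 RW=1 US=1 PS=0]
  L3: frame=0x3B idx=27 entry=0x3D007 [P=1 RW=1 US=1 PS=0]
  ✓ 0x3DC5B  — 4 lookups
#1 VA=0x904C2007421 (r,kernel):
  L0: frame=0x34 idx=18 entry=0x41007 [P=1 RW=1 US=1 PS=0]
  L1: frame=0x41 idx=19 entry=0x42007 [P=1 RW=1 US=1 PS=0]
  L2: frame=0x42 idx=16 entry=0x46007 [P=1 RW=1 US=1 PS=0]
  L3: frame=0x46 idx=7 entry=0x47007 [P=1 RW=1 US=1 PS=0]
  ✓ 0x47421  — 4 lookups

Access #0 PA: 0x3DC5B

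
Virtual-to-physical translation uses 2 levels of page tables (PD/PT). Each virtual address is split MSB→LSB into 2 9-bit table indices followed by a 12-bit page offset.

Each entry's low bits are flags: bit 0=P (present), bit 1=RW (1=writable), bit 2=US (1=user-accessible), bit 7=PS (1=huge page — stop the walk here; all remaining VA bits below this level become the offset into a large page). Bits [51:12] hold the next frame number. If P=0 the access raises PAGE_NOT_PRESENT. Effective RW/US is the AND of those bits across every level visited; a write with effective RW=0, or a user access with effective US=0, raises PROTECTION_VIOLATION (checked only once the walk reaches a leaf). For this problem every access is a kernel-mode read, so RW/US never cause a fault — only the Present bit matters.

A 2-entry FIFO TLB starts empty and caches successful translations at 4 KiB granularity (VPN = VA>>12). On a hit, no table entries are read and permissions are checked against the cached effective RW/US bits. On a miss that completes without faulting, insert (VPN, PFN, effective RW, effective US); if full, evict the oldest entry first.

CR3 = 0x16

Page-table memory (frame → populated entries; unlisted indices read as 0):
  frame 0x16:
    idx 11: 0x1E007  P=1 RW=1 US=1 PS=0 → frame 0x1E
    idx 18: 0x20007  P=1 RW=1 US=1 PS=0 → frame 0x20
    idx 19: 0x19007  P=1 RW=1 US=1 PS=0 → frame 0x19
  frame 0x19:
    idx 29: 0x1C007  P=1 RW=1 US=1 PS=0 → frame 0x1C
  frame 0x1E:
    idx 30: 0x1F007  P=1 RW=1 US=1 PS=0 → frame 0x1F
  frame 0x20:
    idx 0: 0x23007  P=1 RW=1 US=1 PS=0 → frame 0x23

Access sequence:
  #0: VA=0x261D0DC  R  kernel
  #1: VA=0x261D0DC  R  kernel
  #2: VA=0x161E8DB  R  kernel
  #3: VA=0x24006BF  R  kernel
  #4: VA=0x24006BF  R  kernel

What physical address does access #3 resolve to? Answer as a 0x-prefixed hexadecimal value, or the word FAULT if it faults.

Walk each access:
#0 VA=0x261D0DC (r,kernel):
  lvl0: tbl 0x16, slot 19 ⇒ 0x19007 (P1/RW1/US1/PS0)
  lvl1: tbl 0x19, slot 29 ⇒ 0x1C007 (P1/RW1/US1/PS0)
  → PA=0x1C0DC  (2 entries read)
#1 VA=0x261D0DC (r,kernel):
  TLB hit vpn=0x261D → PA=0x1C0DC
#2 VA=0x161E8DB (r,kernel):
  lvl0: tbl 0x16, slot 11 ⇒ 0x1E007 (P1/RW1/US1/PS0)
  lvl1: tbl 0x1E, slot 30 ⇒ 0x1F007 (P1/RW1/US1/PS0)
  → PA=0x1F8DB  (2 entries read)
#3 VA=0x24006BF (r,kernel):
  lvl0: tbl 0x16, slot 18 ⇒ 0x20007 (P1/RW1/US1/PS0)
  lvl1: tbl 0x20, slot 0 ⇒ 0x23007 (P1/RW1/US1/PS0)
  → PA=0x236BF  (2 entries read)
#4 VA=0x24006BF (r,kernel):
  TLB hit vpn=0x2400 → PA=0x236BF

Access #3 PA: 0x236BF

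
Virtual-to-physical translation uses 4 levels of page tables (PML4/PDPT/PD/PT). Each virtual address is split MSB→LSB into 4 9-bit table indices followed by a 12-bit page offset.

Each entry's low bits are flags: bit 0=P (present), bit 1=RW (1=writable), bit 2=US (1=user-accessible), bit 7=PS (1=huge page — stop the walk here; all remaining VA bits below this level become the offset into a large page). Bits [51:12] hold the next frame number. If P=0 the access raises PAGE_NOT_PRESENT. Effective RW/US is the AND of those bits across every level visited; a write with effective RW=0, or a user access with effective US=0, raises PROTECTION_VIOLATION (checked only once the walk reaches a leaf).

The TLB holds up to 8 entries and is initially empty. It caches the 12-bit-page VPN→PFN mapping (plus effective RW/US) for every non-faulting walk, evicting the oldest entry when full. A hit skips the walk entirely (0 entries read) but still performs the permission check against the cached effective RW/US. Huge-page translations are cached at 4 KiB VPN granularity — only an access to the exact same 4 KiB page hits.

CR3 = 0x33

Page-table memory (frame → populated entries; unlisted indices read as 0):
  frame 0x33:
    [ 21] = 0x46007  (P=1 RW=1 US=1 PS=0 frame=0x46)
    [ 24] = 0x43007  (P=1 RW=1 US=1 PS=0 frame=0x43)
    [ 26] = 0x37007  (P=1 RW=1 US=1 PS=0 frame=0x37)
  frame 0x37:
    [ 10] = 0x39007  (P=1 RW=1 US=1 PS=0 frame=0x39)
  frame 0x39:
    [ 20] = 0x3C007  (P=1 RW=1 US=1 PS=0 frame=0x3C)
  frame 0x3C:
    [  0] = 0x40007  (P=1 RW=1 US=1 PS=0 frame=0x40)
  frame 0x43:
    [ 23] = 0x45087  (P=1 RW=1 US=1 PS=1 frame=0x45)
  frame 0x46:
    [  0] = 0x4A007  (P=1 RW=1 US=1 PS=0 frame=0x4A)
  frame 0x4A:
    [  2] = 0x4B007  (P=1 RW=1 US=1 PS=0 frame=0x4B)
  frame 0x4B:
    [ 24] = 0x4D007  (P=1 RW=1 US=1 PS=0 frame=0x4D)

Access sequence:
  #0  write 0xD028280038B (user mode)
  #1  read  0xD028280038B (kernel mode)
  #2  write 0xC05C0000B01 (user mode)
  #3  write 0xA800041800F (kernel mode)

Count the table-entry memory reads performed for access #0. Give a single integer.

Per-access translation:
#0 VA=0xD028280038B (w,user):
  [0] read 0x33 idx=26: raw=0x37007 flags P=1 W=1 U=1 S=0
  [1] read 0x37 idx=10: raw=0x39007 flags P=1 W=1 U=1 S=0
  [2] read 0x39 idx=20: raw=0x3C007 flags P=1 W=1 U=1 S=0
  [3] read 0x3C idx=0: raw=0x40007 flags P=1 W=1 U=1 S=0
  → PA=0x4038B  (4 entries read)
#1 VA=0xD028280038B (r,kernel):
  TLB hit vpn=0xD0282800 → PA=0x4038B
#2 VA=0xC05C0000B01 (w,user):
  [0] read 0x33 idx=24: raw=0x43007 flags P=1 W=1 U=1 S=0
  [1] read 0x43 idx=23: raw=0x45087 flags P=1 W=1 U=1 S=1
  → PA=0x45B01 (huge @L1)  (2 entries read)
#3 VA=0xA800041800F (w,kernel):
  [0] read 0x33 idx=21: raw=0x46007 flags P=1 W=1 U=1 S=0
  [1] read 0x46 idx=0: raw=0x4A007 flags P=1 W=1 U=1 S=0
  [2] read 0x4A idx=2: raw=0x4B007 flags P=1 W=1 U=1 S=0
  [3] read 0x4B idx=24: raw=0x4D007 flags P=1 W=1 U=1 S=0
  → PA=0x4D00F  (4 entries read)

Entries read for #0: 4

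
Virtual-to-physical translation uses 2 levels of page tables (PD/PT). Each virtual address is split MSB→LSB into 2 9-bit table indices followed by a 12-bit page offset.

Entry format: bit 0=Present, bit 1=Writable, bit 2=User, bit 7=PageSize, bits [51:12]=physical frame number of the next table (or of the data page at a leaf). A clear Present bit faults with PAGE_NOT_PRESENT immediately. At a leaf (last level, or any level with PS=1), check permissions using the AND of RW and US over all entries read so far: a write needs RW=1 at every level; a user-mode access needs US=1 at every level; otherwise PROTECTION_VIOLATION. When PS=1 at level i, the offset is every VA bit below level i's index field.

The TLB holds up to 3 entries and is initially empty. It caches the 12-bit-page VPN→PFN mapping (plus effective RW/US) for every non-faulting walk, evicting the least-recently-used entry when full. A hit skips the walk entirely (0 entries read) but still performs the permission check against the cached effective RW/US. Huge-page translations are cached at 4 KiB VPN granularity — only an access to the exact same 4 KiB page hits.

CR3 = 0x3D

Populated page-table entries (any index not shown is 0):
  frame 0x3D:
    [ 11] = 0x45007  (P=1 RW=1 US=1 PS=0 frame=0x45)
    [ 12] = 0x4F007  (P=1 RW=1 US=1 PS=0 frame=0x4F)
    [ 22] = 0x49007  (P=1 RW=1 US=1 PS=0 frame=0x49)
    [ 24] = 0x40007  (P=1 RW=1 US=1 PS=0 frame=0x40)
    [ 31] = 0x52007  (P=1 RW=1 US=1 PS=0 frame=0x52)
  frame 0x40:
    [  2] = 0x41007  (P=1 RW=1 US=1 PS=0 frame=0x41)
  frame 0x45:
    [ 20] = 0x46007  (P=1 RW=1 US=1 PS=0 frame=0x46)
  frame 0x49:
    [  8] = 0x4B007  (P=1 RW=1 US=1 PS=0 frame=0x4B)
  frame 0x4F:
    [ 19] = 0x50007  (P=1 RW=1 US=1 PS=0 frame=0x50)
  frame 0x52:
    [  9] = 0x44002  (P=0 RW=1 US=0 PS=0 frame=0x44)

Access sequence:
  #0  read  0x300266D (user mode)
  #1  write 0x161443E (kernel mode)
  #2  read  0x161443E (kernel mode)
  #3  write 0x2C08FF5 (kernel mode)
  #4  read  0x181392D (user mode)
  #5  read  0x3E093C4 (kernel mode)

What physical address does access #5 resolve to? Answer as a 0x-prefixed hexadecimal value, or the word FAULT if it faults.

Trace:
#0 VA=0x300266D (r,user):
  [0] read 0x3D idx=24: raw=0x40007 flags P=1 W=1 U=1 S=0
  [1] read 0x40 idx=2: raw=0x41007 flags P=1 W=1 U=1 S=0
  → PA=0x4166D  (2 entries read)
#1 VA=0x161443E (w,kernel):
  [0] read 0x3D idx=11: raw=0x45007 flags P=1 W=1 U=1 S=0
  [1] read 0x45 idx=20: raw=0x46007 flags P=1 W=1 U=1 S=0
  → PA=0x4643E  (2 entries read)
#2 VA=0x161443E (r,kernel):
  TLB hit vpn=0x1614 → PA=0x4643E
#3 VA=0x2C08FF5 (w,kernel):
  [0] read 0x3D idx=22: raw=0x49007 flags P=1 W=1 U=1 S=0
  [1] read 0x49 idx=8: raw=0x4B007 flags P=1 W=1 U=1 S=0
  → PA=0x4BFF5  (2 entries read)
#4 VA=0x181392D (r,user):
  [0] read 0x3D idx=12: raw=0x4F007 flags P=1 W=1 U=1 S=0
  [1] read 0x4F idx=19: raw=0x50007 flags P=1 W=1 U=1 S=0
  → PA=0x5092D  (2 entries read)
#5 VA=0x3E093C4 (r,kernel):
  [0] read 0x3D idx=31: raw=0x52007 flags P=1 W=1 U=1 S=0
  [1] read 0x52 idx=9: raw=0x44002 flags P=0 W=1 U=0 S=0
  → PAGE_NOT_PRESENT  (2 entries read)

Access #5 PA: FAULT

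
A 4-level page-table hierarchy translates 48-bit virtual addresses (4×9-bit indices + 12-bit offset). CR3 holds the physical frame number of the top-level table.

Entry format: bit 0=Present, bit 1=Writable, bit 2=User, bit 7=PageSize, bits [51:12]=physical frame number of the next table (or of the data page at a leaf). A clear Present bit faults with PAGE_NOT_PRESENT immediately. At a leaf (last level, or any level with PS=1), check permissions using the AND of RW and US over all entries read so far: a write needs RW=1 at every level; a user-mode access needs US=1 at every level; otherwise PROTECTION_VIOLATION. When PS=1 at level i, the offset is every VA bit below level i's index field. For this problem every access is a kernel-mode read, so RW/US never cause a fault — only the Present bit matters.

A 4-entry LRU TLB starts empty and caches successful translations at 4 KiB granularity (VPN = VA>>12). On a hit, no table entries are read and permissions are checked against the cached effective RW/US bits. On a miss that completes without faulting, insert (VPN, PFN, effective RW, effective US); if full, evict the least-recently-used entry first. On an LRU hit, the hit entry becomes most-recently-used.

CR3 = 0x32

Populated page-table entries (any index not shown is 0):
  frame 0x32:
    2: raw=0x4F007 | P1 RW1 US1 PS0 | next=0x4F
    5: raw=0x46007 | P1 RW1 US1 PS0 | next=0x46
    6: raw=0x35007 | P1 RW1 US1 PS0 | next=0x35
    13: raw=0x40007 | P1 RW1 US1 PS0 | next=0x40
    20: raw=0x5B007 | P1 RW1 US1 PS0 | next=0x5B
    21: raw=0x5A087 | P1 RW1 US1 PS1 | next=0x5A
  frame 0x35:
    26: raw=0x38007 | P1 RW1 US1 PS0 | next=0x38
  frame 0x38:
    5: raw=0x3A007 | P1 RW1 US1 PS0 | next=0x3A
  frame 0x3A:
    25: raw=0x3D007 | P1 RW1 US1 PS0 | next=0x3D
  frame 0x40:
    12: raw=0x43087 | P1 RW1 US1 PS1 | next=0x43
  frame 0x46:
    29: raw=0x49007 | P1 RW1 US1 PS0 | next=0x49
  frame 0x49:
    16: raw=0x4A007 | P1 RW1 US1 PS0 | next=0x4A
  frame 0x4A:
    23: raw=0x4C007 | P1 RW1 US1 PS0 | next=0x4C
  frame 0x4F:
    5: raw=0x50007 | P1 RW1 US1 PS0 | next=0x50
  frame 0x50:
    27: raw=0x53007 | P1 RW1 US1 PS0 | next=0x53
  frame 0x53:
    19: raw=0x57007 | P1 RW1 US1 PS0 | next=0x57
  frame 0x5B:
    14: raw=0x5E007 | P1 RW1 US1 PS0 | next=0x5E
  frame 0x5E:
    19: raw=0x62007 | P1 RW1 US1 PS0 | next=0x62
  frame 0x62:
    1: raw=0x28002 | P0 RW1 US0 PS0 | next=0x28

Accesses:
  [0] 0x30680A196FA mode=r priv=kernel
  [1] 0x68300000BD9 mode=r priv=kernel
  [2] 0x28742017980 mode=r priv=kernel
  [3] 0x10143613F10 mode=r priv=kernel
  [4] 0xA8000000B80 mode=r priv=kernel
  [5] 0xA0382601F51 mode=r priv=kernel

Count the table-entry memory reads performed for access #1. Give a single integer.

Walk each access:
#0 VA=0x30680A196FA (r,kernel):
  [0] read 0x32 idx=6: raw=0x35007 flags P=1 W=1 U=1 S=0
  [1] read 0x35 idx=26: raw=0x38007 flags P=1 W=1 U=1 S=0
  [2] read 0x38 idx=5: raw=0x3A007 flags P=1 W=1 U=1 S=0
  [3] read 0x3A idx=25: raw=0x3D007 flags P=1 W=1 U=1 S=0
  → PA=0x3D6FA  (4 entries read)
#1 VA=0x68300000BD9 (r,kernel):
  [0] read 0x32 idx=13: raw=0x40007 flags P=1 W=1 U=1 S=0
  [1] read 0x40 idx=12: raw=0x43087 flags P=1 W=1 U=1 S=1
  → PA=0x43BD9 (huge @L1)  (2 entries read)
#2 VA=0x28742017980 (r,kernel):
  [0] read 0x32 idx=5: raw=0x46007 flags P=1 W=1 U=1 S=0
  [1] read 0x46 idx=29: raw=0x49007 flags P=1 W=1 U=1 S=0
  [2] read 0x49 idx=16: raw=0x4A007 flags P=1 W=1 U=1 S=0
  [3] read 0x4A idx=23: raw=0x4C007 flags P=1 W=1 U=1 S=0
  → PA=0x4C980  (4 entries read)
#3 VA=0x10143613F10 (r,kernel):
  [0] read 0x32 idx=2: raw=0x4F007 flags P=1 W=1 U=1 S=0
  [1] read 0x4F idx=5: raw=0x50007 flags P=1 W=1 U=1 S=0
  [2] read 0x50 idx=27: raw=0x53007 flags P=1 W=1 U=1 S=0
  [3] read 0x53 idx=19: raw=0x57007 flags P=1 W=1 U=1 S=0
  → PA=0x57F10  (4 entries read)
#4 VA=0xA8000000B80 (r,kernel):
  [0] read 0x32 idx=21: raw=0x5A087 flags P=1 W=1 U=1 S=1
  → PA=0x5AB80 (huge @L0)  (1 entries read)
#5 VA=0xA0382601F51 (r,kernel):
  [0] read 0x32 idx=20: raw=0x5B007 flags P=1 W=1 U=1 S=0
  [1] read 0x5B idx=14: raw=0x5E007 flags P=1 W=1 U=1 S=0
  [2] read 0x5E idx=19: raw=0x62007 flags P=1 W=1 U=1 S=0
  [3] read 0x62 idx=1: raw=0x28002 flags P=0 W=1 U=0 S=0
  ⇒ fault: PAGE_NOT_PRESENT  — 4 lookups

Entries read for #1: 2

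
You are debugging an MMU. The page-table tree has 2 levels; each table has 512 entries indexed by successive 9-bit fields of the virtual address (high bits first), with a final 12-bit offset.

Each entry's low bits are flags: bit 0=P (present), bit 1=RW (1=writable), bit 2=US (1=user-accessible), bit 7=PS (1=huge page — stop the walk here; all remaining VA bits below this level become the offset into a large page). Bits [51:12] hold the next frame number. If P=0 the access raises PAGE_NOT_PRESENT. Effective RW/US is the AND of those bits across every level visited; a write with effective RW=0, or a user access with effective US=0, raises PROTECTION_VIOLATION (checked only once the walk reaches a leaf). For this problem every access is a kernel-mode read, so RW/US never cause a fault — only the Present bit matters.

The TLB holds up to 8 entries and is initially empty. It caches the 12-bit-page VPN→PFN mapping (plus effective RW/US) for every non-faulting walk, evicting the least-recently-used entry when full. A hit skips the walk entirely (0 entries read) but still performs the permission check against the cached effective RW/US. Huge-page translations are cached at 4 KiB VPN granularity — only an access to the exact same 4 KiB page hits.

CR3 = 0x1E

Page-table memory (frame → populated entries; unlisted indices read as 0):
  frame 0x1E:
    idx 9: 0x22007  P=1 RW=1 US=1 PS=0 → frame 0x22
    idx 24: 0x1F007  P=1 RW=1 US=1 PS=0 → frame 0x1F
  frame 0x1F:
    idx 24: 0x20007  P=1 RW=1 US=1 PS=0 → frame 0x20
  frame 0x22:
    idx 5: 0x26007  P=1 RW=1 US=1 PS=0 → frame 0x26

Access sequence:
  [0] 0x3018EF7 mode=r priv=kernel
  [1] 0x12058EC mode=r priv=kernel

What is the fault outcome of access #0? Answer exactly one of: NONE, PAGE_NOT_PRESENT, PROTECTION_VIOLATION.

Trace:
#0 VA=0x3018EF7 (r,kernel):
  L0: frame=0x1E idx=24 entry=0x1F007 [P=1 RW=1 US=1 PS=0]
  L1: frame=0x1F idx=24 entry=0x20007 [P=1 RW=1 US=1 PS=0]
  ✓ 0x20EF7  — 2 lookups
#1 VA=0x12058EC (r,kernel):
  L0: frame=0x1E idx=9 entry=0x22007 [P=1 RW=1 US=1 PS=0]
  L1: frame=0x22 idx=5 entry=0x26007 [P=1 RW=1 US=1 PS=0]
  ✓ 0x268EC  — 2 lookups

Access #0 fault: NONE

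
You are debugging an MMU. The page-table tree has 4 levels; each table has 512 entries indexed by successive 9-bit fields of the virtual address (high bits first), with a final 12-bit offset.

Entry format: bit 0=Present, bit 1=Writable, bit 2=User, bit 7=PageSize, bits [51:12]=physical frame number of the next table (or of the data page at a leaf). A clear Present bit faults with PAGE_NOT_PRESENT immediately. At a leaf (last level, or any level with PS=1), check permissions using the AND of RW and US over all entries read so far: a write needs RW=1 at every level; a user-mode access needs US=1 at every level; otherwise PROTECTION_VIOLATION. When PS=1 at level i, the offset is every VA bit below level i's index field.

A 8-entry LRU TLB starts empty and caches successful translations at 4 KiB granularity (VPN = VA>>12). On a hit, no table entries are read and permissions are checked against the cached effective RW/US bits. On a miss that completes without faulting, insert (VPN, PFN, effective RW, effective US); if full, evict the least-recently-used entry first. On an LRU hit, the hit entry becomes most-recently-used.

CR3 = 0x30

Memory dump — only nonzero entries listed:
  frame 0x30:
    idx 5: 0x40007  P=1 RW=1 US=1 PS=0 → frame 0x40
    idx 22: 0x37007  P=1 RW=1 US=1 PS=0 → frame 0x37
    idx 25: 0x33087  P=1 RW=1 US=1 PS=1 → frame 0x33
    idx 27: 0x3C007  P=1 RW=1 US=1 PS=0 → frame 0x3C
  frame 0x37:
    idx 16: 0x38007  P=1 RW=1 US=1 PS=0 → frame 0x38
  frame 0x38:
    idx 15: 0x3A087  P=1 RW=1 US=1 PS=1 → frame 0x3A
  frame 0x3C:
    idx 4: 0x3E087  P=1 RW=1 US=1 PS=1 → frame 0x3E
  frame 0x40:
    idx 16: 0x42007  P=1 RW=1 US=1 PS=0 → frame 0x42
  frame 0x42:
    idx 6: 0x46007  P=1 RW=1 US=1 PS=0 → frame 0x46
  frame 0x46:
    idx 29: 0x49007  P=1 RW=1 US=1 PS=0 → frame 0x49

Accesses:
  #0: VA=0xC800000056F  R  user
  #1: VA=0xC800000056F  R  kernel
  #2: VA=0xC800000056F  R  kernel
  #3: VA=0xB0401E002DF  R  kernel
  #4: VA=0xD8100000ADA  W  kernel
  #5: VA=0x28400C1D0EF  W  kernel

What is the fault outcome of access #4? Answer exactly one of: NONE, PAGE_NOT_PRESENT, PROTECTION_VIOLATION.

Trace:
#0 VA=0xC800000056F (r,user):
  [0] read 0x30 idx=25: raw=0x33087 flags P=1 W=1 U=1 S=1
  → PA=0x3356F (huge @L0)  (1 entries read)
#1 VA=0xC800000056F (r,kernel):
  TLB hit vpn=0xC8000000 → PA=0x3356F
#2 VA=0xC800000056F (r,kernel):
  TLB hit vpn=0xC8000000 → PA=0x3356F
#3 VA=0xB0401E002DF (r,kernel):
  [0] read 0x30 idx=22: raw=0x37007 flags P=1 W=1 U=1 S=0
  [1] read 0x37 idx=16: raw=0x38007 flags P=1 W=1 U=1 S=0
  [2] read 0x38 idx=15: raw=0x3A087 flags P=1 W=1 U=1 S=1
  → PA=0x3A2DF (huge @L2)  (3 entries read)
#4 VA=0xD8100000ADA (w,kernel):
  [0] read 0x30 idx=27: raw=0x3C007 flags P=1 W=1 U=1 S=0
  [1] read 0x3C idx=4: raw=0x3E087 flags P=1 W=1 U=1 S=1
  → PA=0x3EADA (huge @L1)  (2 entries read)
#5 VA=0x28400C1D0EF (w,kernel):
  [0] read 0x30 idx=5: raw=0x40007 flags P=1 W=1 U=1 S=0
  [1] read 0x40 idx=16: raw=0x42007 flags P=1 W=1 U=1 S=0
  [2] read 0x42 idx=6: raw=0x46007 flags P=1 W=1 U=1 S=0
  [3] read 0x46 idx=29: raw=0x49007 flags P=1 W=1 U=1 S=0
  → PA=0x490EF  (4 entries read)

Access #4 fault: NONE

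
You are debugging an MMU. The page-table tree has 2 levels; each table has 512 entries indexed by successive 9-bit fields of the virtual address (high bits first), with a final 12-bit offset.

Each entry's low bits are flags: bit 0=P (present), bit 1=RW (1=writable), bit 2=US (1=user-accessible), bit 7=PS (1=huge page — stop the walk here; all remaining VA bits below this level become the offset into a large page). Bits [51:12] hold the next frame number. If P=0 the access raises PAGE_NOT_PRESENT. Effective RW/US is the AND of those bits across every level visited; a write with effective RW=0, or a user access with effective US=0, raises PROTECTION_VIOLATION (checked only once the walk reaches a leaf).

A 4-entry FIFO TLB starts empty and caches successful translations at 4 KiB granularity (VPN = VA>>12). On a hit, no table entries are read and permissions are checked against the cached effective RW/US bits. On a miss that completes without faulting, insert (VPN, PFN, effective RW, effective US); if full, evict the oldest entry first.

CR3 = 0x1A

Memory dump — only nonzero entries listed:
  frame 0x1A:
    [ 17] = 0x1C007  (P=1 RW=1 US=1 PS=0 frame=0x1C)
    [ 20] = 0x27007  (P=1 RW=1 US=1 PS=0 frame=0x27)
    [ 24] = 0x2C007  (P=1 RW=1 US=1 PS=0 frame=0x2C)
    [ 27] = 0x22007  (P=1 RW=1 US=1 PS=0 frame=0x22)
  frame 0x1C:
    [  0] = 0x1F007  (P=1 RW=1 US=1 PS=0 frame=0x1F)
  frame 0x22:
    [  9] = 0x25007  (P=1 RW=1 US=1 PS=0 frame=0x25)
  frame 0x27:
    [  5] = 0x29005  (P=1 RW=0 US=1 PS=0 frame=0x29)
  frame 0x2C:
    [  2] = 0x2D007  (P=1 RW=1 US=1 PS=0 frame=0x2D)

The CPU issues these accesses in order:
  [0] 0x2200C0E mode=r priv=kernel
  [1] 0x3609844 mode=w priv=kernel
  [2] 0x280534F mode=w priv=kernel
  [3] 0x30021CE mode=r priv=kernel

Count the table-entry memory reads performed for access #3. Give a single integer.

Per-access translation:
#0 VA=0x2200C0E (r,kernel):
  lvl0: tbl 0x1A, slot 17 ⇒ 0x1C007 (P1/RW1/US1/PS0)
  lvl1: tbl 0x1C, slot 0 ⇒ 0x1F007 (P1/RW1/US1/PS0)
  ⇒ phys 0x1FC0E  [2 reads]
#1 VA=0x3609844 (w,kernel):
  lvl0: tbl 0x1A, slot 27 ⇒ 0x22007 (P1/RW1/US1/PS0)
  lvl1: tbl 0x22, slot 9 ⇒ 0x25007 (P1/RW1/US1/PS0)
  ⇒ phys 0x25844  [2 reads]
#2 VA=0x280534F (w,kernel):
  lvl0: tbl 0x1A, slot 20 ⇒ 0x27007 (P1/RW1/US1/PS0)
  lvl1: tbl 0x27, slot 5 ⇒ 0x29005 (P1/RW0/US1/PS0)
  ⇒ fault: PROTECTION_VIOLATION  — 2 lookups
#3 VA=0x30021CE (r,kernel):
  lvl0: tbl 0x1A, slot 24 ⇒ 0x2C007 (P1/RW1/US1/PS0)
  lvl1: tbl 0x2C, slot 2 ⇒ 0x2D007 (P1/RW1/US1/PS0)
  ⇒ phys 0x2D1CE  [2 reads]

Entries read for #3: 2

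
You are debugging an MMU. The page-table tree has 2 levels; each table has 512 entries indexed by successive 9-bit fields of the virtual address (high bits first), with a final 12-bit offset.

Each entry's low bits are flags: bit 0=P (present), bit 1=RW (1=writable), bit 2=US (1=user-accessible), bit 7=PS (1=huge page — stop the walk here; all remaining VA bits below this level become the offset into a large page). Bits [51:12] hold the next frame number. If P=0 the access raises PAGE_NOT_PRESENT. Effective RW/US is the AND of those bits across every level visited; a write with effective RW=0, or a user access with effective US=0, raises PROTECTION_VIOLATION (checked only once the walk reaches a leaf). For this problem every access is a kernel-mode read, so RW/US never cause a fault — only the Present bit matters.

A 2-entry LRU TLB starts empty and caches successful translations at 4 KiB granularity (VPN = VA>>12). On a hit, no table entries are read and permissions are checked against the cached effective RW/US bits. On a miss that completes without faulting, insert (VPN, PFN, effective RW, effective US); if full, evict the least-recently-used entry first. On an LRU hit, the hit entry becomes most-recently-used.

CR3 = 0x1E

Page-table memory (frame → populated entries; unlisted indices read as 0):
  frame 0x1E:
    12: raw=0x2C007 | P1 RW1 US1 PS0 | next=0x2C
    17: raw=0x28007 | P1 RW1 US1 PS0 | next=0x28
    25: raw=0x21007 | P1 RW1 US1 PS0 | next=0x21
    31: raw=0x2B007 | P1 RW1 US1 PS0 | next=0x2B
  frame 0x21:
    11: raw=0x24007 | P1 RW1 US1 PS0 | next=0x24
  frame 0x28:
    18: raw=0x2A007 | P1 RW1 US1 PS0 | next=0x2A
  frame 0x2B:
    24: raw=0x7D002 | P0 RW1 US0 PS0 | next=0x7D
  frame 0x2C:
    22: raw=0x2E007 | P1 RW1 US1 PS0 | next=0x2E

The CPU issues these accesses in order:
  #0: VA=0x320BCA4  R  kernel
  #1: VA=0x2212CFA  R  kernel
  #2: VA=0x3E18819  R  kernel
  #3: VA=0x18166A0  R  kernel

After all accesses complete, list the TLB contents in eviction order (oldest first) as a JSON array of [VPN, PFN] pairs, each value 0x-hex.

Per-access translation:
#0 VA=0x320BCA4 (r,kernel):
  L0: frame=0x1E idx=25 entry=0x21007 [P=1 RW=1 US=1 PS=0]
  L1: frame=0x21 idx=11 entry=0x24007 [P=1 RW=1 US=1 PS=0]
  → PA=0x24CA4  (2 entries read)
#1 VA=0x2212CFA (r,kernel):
  L0: frame=0x1E idx=17 entry=0x28007 [P=1 RW=1 US=1 PS=0]
  L1: frame=0x28 idx=18 entry=0x2A007 [P=1 RW=1 US=1 PS=0]
  → PA=0x2ACFA  (2 entries read)
#2 VA=0x3E18819 (r,kernel):
  L0: frame=0x1E idx=31 entry=0x2B007 [P=1 RW=1 US=1 PS=0]
  L1: frame=0x2B idx=24 entry=0x7D002 [P=0 RW=1 US=0 PS=0]
  ⇒ fault: PAGE_NOT_PRESENT  — 2 lookups
#3 VA=0x18166A0 (r,kernel):
  L0: frame=0x1E idx=12 entry=0x2C007 [P=1 RW=1 US=1 PS=0]
  L1: frame=0x2C idx=22 entry=0x2E007 [P=1 RW=1 US=1 PS=0]
  → PA=0x2E6A0  (2 entries read)

TLB: [["0x2212", "0x2A"], ["0x1816", "0x2E"]]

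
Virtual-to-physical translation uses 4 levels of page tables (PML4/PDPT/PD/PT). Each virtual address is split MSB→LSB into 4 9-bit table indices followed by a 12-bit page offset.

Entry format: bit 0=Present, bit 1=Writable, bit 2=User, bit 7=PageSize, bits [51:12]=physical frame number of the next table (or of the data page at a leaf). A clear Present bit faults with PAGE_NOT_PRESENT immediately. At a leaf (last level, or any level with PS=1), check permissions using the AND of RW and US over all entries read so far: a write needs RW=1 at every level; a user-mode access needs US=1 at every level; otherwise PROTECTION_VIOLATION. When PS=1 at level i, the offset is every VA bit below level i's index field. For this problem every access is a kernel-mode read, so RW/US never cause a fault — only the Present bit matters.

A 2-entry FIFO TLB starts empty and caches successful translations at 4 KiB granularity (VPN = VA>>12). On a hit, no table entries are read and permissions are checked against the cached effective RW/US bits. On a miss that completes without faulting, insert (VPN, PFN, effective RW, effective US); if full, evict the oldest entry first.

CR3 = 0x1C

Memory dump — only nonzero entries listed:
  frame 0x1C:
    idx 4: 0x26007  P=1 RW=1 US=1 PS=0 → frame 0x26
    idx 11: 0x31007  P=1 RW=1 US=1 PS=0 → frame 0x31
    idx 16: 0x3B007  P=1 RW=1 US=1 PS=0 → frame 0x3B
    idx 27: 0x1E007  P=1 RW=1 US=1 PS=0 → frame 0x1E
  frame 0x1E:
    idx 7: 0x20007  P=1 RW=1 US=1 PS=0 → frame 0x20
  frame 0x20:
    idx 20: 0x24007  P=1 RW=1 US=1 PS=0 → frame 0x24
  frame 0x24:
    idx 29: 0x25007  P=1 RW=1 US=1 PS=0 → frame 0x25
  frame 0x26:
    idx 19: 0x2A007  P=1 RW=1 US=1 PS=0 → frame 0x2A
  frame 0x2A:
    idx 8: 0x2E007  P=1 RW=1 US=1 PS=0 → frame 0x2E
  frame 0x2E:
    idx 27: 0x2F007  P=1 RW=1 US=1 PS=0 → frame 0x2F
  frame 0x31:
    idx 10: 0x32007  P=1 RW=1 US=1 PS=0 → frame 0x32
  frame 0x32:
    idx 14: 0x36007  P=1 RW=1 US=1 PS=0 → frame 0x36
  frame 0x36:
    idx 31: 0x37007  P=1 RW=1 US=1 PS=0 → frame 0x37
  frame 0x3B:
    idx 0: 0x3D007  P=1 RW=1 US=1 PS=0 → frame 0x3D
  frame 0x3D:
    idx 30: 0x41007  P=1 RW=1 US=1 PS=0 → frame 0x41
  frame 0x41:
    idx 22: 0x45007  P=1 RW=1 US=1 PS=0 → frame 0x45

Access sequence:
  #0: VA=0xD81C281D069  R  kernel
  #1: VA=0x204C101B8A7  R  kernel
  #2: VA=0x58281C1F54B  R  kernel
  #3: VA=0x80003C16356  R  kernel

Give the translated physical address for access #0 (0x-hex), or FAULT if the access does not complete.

Trace:
#0 VA=0xD81C281D069 (r,kernel):
  L0 @0x1C[27] → 0x1E007  P=1,RW=1,US=1,PS=0
  L1 @0x1E[7] → 0x20007  P=1,RW=1,US=1,PS=0
  L2 @0x20[20] → 0x24007  P=1,RW=1,US=1,PS=0
  L3 @0x24[29] → 0x25007  P=1,RW=1,US=1,PS=0
  ✓ 0x25069  — 4 lookups
#1 VA=0x204C101B8A7 (r,kernel):
  L0 @0x1C[4] → 0x26007  P=1,RW=1,US=1,PS=0
  L1 @0x26[19] → 0x2A007  P=1,RW=1,US=1,PS=0
  L2 @0x2A[8] → 0x2E007  P=1,RW=1,US=1,PS=0
  L3 @0x2E[27] → 0x2F007  P=1,RW=1,US=1,PS=0
  ✓ 0x2F8A7  — 4 lookups
#2 VA=0x58281C1F54B (r,kernel):
  L0 @0x1C[11] → 0x31007  P=1,RW=1,US=1,PS=0
  L1 @0x31[10] → 0x32007  P=1,RW=1,US=1,PS=0
  L2 @0x32[14] → 0x36007  P=1,RW=1,US=1,PS=0
  L3 @0x36[31] → 0x37007  P=1,RW=1,US=1,PS=0
  ✓ 0x3754B  — 4 lookups
#3 VA=0x80003C16356 (r,kernel):
  L0 @0x1C[16] → 0x3B007  P=1,RW=1,US=1,PS=0
  L1 @0x3B[0] → 0x3D007  P=1,RW=1,US=1,PS=0
  L2 @0x3D[30] → 0x41007  P=1,RW=1,US=1,PS=0
  L3 @0x41[22] → 0x45007  P=1,RW=1,US=1,PS=0
  ✓ 0x45356  — 4 lookups

Access #0 PA: 0x25069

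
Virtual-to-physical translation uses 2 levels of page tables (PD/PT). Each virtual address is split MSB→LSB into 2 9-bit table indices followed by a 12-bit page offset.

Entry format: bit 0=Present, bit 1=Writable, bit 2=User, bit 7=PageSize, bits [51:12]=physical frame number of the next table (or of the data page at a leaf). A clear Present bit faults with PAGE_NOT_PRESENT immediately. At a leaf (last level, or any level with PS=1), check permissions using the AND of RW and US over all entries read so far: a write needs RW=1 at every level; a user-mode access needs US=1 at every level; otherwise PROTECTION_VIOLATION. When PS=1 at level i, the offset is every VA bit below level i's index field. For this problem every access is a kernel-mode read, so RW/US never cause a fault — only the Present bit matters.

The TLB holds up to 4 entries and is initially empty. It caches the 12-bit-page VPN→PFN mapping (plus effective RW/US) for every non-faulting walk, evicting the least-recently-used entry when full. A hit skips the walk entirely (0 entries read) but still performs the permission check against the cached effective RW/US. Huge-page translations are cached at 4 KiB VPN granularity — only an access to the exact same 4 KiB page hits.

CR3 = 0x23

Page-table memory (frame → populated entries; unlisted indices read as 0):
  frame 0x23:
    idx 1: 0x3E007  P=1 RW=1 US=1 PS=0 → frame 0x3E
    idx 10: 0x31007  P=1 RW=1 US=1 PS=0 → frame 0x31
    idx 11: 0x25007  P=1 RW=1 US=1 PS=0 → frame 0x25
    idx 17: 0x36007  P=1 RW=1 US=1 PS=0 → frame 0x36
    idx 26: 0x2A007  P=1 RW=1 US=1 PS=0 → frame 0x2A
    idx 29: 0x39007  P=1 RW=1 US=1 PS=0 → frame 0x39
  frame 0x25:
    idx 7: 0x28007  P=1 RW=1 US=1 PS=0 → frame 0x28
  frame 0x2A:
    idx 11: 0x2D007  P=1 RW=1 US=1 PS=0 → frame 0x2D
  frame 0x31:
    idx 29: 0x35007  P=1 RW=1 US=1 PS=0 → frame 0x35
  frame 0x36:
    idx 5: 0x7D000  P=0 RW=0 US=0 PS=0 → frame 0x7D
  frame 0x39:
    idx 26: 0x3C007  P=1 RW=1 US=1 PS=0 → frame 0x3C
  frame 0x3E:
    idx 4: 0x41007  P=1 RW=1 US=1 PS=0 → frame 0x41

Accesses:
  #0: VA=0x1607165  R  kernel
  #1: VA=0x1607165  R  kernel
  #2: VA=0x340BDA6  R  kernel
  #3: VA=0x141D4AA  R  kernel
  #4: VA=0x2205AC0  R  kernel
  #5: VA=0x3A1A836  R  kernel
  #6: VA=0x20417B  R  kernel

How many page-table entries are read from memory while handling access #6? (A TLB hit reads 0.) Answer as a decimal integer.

Per-access translation:
#0 VA=0x1607165 (r,kernel):
  L0 @0x23[11] → 0x25007  P=1,RW=1,US=1,PS=0
  L1 @0x25[7] → 0x28007  P=1,RW=1,US=1,PS=0
  ⇒ phys 0x28165  [2 reads]
#1 VA=0x1607165 (r,kernel):
  TLB hit vpn=0x1607 → PA=0x28165
#2 VA=0x340BDA6 (r,kernel):
  L0 @0x23[26] → 0x2A007  P=1,RW=1,US=1,PS=0
  L1 @0x2A[11] → 0x2D007  P=1,RW=1,US=1,PS=0
  ⇒ phys 0x2DDA6  [2 reads]
#3 VA=0x141D4AA (r,kernel):
  L0 @0x23[10] → 0x31007  P=1,RW=1,US=1,PS=0
  L1 @0x31[29] → 0x35007  P=1,RW=1,US=1,PS=0
  ⇒ phys 0x354AA  [2 reads]
#4 VA=0x2205AC0 (r,kernel):
  L0 @0x23[17] → 0x36007  P=1,RW=1,US=1,PS=0
  L1 @0x36[5] → 0x7D000  P=0,RW=0,US=0,PS=0
  ⇒ fault: PAGE_NOT_PRESENT  — 2 lookups
#5 VA=0x3A1A836 (r,kernel):
  L0 @0x23[29] → 0x39007  P=1,RW=1,US=1,PS=0
  L1 @0x39[26] → 0x3C007  P=1,RW=1,US=1,PS=0
  ⇒ phys 0x3C836  [2 reads]
#6 VA=0x20417B (r,kernel):
  L0 @0x23[1] → 0x3E007  P=1,RW=1,US=1,PS=0
  L1 @0x3E[4] → 0x41007  P=1,RW=1,US=1,PS=0
  ⇒ phys 0x4117B  [2 reads]

Entries read for #6: 2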